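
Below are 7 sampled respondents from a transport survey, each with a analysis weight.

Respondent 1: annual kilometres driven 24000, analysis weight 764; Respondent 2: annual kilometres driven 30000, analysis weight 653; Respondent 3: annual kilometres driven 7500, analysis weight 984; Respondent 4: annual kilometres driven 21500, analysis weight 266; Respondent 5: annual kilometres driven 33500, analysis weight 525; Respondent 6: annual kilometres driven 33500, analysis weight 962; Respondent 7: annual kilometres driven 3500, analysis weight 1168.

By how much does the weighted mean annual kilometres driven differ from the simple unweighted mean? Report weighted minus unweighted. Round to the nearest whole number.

-2213

Unweighted sum = 24000 + 30000 + 7500 + 21500 + 33500 + 33500 + 3500 = 153500
Unweighted mean = 153500 / 7 = 21928.571
Weighted sum = 24000×764 + 30000×653 + 7500×984 + 21500×266 + 33500×525 + 33500×962 + 3500×1168
  = 18336000 + 19590000 + 7380000 + 5719000 + 17587500 + 32227000 + 4088000 = 104927500
Sum of weights = 5322
Weighted mean = 104927500 / 5322 = 19715.802
Difference (weighted minus unweighted) = -2212.7691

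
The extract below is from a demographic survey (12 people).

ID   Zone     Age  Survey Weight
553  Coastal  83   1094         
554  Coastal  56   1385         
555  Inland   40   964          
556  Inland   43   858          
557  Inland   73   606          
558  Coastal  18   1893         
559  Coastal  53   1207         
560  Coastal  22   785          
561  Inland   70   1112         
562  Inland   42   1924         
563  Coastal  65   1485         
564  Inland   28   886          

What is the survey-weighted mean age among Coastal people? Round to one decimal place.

Coastal rows: 553, 554, 558, 559, 560, 563
Weighted sum = 83×1094 + 56×1385 + 18×1893 + 53×1207 + 22×785 + 65×1485
  = 90802 + 77560 + 34074 + 63971 + 17270 + 96525 = 380202
Sum of weights = 1094 + 1385 + 1893 + 1207 + 785 + 1485 = 7849
Weighted mean = 380202 / 7849 = 48.439546

48.4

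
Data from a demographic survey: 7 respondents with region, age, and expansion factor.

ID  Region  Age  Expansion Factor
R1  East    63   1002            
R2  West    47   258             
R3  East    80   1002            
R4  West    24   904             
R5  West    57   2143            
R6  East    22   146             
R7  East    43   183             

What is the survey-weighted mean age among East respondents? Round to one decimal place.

66.2

East rows: R1, R3, R6, R7
Weighted sum = 63×1002 + 80×1002 + 22×146 + 43×183
  = 154367
Sum of weights = 2333
Weighted mean = 154367 / 2333 = 66.166738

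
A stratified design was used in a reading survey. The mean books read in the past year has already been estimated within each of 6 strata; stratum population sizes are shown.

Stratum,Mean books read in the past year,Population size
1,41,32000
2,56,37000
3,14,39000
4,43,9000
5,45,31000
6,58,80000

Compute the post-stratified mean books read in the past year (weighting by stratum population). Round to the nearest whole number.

45

Σ Nₕ·x̄ₕ = 41×32000 + 56×37000 + 14×39000 + 43×9000 + 45×31000 + 58×80000
  = 1312000 + 2072000 + 546000 + 387000 + 1395000 + 4640000 = 10352000
Σ Nₕ = 32000 + 37000 + 39000 + 9000 + 31000 + 80000 = 228000
Overall mean = 10352000 / 228000 = 45.403509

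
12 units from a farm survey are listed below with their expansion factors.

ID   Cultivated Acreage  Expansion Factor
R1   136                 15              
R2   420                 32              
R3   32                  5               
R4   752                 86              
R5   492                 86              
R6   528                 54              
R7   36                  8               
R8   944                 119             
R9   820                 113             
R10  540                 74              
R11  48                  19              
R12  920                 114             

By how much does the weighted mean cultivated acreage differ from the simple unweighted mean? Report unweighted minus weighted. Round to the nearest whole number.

-220

Unweighted sum = 5668
Unweighted mean = 5668 / 12 = 472.33333
Weighted sum = 136×15 + 420×32 + 32×5 + 752×86 + 492×86 + 528×54 + 36×8 + 944×119 + 820×113 + 540×74 + 48×19 + 920×114
  = 502172
Sum of weights = 15 + 32 + 5 + 86 + 86 + 54 + 8 + 119 + 113 + 74 + 19 + 114 = 725
Weighted mean = 502172 / 725 = 692.65103
Difference (unweighted minus weighted) = -220.3177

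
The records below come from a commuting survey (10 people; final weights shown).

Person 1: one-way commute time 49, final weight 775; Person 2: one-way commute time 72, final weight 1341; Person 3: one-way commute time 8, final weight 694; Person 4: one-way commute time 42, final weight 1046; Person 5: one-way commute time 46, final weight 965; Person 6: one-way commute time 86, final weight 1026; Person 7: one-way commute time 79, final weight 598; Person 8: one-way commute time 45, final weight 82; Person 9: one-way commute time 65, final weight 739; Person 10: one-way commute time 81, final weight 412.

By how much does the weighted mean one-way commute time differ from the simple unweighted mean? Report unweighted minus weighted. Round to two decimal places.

-1.18

Unweighted sum = 573
Unweighted mean = 573 / 10 = 57.3
Weighted sum = 448976
Sum of weights = 775 + 1341 + 694 + 1046 + 965 + 1026 + 598 + 82 + 739 + 412 = 7678
Weighted mean = 448976 / 7678 = 58.475645
Difference (unweighted minus weighted) = -1.1756447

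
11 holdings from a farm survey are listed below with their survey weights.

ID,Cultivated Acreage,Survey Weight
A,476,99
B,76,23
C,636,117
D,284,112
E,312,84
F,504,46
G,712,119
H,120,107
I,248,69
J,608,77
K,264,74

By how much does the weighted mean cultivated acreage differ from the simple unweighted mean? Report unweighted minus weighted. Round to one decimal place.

Unweighted sum = 476 + 76 + 636 + 284 + 312 + 504 + 712 + 120 + 248 + 608 + 264 = 4240
Unweighted mean = 4240 / 11 = 385.45455
Weighted sum = 385516
Sum of weights = 927
Weighted mean = 385516 / 927 = 415.87487
Difference (unweighted minus weighted) = -30.42032

-30.4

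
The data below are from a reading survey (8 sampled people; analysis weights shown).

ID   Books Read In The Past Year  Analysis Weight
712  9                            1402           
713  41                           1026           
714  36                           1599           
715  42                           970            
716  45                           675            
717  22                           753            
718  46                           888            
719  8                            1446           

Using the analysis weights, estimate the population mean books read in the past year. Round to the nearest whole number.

29

Weighted sum = 252345
Sum of weights = 8759
Weighted mean = 252345 / 8759 = 28.809796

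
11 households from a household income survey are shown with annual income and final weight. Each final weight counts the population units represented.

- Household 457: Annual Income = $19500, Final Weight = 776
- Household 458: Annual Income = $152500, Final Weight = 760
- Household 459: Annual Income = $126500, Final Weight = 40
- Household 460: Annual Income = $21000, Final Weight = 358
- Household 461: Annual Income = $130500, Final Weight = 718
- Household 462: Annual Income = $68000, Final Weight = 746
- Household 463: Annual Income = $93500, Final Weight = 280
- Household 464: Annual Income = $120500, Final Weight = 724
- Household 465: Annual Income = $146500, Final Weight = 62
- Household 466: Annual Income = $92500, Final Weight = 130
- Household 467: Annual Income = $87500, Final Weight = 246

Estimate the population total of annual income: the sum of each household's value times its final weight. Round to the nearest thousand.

444092000

Weighted total = 19500×776 + 152500×760 + 126500×40 + 21000×358 + 130500×718 + 68000×746 + 93500×280 + 120500×724 + 146500×62 + 92500×130 + 87500×246
  = 15132000 + 115900000 + 5060000 + 7518000 + 93699000 + 50728000 + 26180000 + 87242000 + 9083000 + 12025000 + 21525000 = 444092000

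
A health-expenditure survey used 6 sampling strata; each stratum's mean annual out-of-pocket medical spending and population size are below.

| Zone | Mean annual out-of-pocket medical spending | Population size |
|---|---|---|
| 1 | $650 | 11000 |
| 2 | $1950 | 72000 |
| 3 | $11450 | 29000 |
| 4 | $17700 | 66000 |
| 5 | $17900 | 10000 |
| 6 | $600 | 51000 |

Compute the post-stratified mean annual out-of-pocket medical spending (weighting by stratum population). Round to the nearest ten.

7770

Σ Nₕ·x̄ₕ = 650×11000 + 1950×72000 + 11450×29000 + 17700×66000 + 17900×10000 + 600×51000
  = 7150000 + 140400000 + 332050000 + 1168200000 + 179000000 + 30600000 = 1857400000
Σ Nₕ = 11000 + 72000 + 29000 + 66000 + 10000 + 51000 = 239000
Overall mean = 1857400000 / 239000 = 7771.5481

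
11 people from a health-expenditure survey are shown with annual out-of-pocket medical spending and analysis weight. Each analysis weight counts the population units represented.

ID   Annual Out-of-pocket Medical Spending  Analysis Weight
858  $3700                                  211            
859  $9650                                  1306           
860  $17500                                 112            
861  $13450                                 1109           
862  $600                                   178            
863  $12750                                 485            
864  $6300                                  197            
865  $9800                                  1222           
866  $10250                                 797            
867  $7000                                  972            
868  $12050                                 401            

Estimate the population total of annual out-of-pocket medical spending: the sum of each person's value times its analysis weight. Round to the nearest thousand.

69572000

Weighted total = 3700×211 + 9650×1306 + 17500×112 + 13450×1109 + 600×178 + 12750×485 + 6300×197 + 9800×1222 + 10250×797 + 7000×972 + 12050×401
  = 780700 + 12602900 + 1960000 + 14916050 + 106800 + 6183750 + 1241100 + 11975600 + 8169250 + 6804000 + 4832050 = 69572200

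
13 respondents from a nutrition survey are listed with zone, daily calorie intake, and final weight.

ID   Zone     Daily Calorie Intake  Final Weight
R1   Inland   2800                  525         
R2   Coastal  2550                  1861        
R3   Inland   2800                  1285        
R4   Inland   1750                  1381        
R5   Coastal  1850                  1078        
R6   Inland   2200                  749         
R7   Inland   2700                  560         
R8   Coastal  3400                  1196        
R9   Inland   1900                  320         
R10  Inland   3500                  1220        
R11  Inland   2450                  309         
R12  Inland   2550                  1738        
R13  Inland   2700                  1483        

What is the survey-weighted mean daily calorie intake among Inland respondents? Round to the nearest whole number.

Inland rows: R1, R3, R4, R6, R7, R9, R10, R11, R12, R13
Weighted sum = 2800×525 + 2800×1285 + 1750×1381 + 2200×749 + 2700×560 + 1900×320 + 3500×1220 + 2450×309 + 2550×1738 + 2700×1483
  = 24715600
Sum of weights = 525 + 1285 + 1381 + 749 + 560 + 320 + 1220 + 309 + 1738 + 1483 = 9570
Weighted mean = 24715600 / 9570 = 2582.6123

2583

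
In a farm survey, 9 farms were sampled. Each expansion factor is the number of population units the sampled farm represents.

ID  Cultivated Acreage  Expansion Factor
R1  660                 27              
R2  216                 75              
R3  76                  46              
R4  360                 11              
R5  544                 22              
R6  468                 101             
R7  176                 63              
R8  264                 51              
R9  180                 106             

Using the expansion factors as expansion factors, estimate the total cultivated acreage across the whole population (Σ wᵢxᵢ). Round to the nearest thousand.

Weighted total = 660×27 + 216×75 + 76×46 + 360×11 + 544×22 + 468×101 + 176×63 + 264×51 + 180×106
  = 144344

144000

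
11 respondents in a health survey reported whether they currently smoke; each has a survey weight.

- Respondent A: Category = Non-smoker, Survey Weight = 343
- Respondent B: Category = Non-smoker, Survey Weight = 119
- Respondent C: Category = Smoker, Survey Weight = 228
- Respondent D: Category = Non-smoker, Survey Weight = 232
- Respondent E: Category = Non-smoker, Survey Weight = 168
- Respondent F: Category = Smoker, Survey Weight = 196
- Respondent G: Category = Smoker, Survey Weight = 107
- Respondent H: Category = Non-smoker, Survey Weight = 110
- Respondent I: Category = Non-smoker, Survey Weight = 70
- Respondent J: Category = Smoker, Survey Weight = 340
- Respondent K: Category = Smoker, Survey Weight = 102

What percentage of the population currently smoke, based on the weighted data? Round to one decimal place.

48.3

Sum of weights for 'Smoker' = 228 + 196 + 107 + 340 + 102 = 973
Total weight = 343 + 119 + 228 + 232 + 168 + 196 + 107 + 110 + 70 + 340 + 102 = 2015
Weighted proportion = 973 / 2015 = 0.48287841 → 48.287841%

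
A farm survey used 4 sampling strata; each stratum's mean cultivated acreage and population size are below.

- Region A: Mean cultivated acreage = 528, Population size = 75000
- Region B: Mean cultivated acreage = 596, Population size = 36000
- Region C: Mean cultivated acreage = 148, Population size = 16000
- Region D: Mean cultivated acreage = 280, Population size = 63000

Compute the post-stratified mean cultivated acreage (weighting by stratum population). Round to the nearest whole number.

Σ Nₕ·x̄ₕ = 528×75000 + 596×36000 + 148×16000 + 280×63000
  = 39600000 + 21456000 + 2368000 + 17640000 = 81064000
Σ Nₕ = 75000 + 36000 + 16000 + 63000 = 190000
Overall mean = 81064000 / 190000 = 426.65263

427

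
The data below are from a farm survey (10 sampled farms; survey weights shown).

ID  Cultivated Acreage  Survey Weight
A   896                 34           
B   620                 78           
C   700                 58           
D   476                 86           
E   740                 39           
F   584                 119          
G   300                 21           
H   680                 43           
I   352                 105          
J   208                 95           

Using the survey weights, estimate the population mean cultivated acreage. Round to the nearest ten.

Weighted sum = 896×34 + 620×78 + 700×58 + 476×86 + 740×39 + 584×119 + 300×21 + 680×43 + 352×105 + 208×95
  = 30464 + 48360 + 40600 + 40936 + 28860 + 69496 + 6300 + 29240 + 36960 + 19760 = 350976
Sum of weights = 34 + 78 + 58 + 86 + 39 + 119 + 21 + 43 + 105 + 95 = 678
Weighted mean = 350976 / 678 = 517.66372

520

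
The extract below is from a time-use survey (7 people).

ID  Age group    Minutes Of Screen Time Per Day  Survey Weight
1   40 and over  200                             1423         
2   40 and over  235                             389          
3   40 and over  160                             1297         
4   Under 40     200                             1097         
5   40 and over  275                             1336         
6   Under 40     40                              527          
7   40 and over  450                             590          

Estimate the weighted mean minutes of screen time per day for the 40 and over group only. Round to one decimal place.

40 and over rows: 1, 2, 3, 5, 7
Weighted sum = 200×1423 + 235×389 + 160×1297 + 275×1336 + 450×590
  = 284600 + 91415 + 207520 + 367400 + 265500 = 1216435
Sum of weights = 1423 + 389 + 1297 + 1336 + 590 = 5035
Weighted mean = 1216435 / 5035 = 241.59583

241.6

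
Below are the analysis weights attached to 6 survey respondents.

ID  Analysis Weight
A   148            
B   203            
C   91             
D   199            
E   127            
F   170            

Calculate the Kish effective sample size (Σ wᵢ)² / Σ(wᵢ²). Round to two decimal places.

Σ wᵢ = 148 + 203 + 91 + 199 + 127 + 170 = 938
Σ wᵢ² = 21904 + 41209 + 8281 + 39601 + 16129 + 28900 = 156024
n_eff = 938² / 156024 = 879844 / 156024 = 5.6391581

5.64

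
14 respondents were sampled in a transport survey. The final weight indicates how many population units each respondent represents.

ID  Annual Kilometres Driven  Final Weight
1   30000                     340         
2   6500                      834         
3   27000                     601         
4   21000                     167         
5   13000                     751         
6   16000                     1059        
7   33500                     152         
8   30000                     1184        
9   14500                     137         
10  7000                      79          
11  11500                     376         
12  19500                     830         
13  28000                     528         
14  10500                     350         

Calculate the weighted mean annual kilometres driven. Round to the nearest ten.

Weighted sum = 144181500
Sum of weights = 7388
Weighted mean = 144181500 / 7388 = 19515.633

19520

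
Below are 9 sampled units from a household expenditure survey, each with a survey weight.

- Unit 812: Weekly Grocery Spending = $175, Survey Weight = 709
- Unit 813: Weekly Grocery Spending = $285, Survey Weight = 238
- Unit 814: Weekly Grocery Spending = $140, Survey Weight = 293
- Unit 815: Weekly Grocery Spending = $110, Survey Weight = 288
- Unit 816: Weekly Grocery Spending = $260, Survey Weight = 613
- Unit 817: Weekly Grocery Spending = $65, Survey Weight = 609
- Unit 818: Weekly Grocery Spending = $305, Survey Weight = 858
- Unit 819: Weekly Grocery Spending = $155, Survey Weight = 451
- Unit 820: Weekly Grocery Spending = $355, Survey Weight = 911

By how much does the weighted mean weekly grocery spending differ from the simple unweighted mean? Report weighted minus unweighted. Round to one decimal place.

Unweighted sum = 175 + 285 + 140 + 110 + 260 + 65 + 305 + 155 + 355 = 1850
Unweighted mean = 1850 / 9 = 205.55556
Weighted sum = 175×709 + 285×238 + 140×293 + 110×288 + 260×613 + 65×609 + 305×858 + 155×451 + 355×911
  = 124075 + 67830 + 41020 + 31680 + 159380 + 39585 + 261690 + 69905 + 323405 = 1118570
Sum of weights = 709 + 238 + 293 + 288 + 613 + 609 + 858 + 451 + 911 = 4970
Weighted mean = 1118570 / 4970 = 225.06439
Difference (weighted minus unweighted) = 19.508831

19.5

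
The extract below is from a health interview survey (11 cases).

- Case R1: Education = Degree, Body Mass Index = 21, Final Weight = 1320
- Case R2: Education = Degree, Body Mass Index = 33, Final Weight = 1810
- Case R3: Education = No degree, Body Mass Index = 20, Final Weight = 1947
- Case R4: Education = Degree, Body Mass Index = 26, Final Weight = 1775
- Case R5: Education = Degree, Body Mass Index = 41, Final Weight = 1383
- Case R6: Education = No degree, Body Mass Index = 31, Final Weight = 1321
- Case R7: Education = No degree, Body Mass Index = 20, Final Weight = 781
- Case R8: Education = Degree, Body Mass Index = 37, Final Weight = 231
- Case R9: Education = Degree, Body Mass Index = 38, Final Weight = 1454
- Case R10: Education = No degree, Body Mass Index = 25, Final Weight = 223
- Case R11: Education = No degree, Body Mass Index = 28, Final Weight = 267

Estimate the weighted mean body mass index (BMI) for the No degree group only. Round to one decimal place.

No degree rows: R3, R6, R7, R10, R11
Weighted sum = 20×1947 + 31×1321 + 20×781 + 25×223 + 28×267
  = 38940 + 40951 + 15620 + 5575 + 7476 = 108562
Sum of weights = 1947 + 1321 + 781 + 223 + 267 = 4539
Weighted mean = 108562 / 4539 = 23.917603

23.9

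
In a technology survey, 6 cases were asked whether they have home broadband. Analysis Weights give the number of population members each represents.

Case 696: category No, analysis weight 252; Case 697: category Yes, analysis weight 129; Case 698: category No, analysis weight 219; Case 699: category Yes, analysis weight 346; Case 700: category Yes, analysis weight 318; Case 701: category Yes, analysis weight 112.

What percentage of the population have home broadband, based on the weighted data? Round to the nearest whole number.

66

Sum of weights for 'Yes' = 129 + 346 + 318 + 112 = 905
Total weight = 1376
Weighted proportion = 905 / 1376 = 0.65770349 → 65.770349%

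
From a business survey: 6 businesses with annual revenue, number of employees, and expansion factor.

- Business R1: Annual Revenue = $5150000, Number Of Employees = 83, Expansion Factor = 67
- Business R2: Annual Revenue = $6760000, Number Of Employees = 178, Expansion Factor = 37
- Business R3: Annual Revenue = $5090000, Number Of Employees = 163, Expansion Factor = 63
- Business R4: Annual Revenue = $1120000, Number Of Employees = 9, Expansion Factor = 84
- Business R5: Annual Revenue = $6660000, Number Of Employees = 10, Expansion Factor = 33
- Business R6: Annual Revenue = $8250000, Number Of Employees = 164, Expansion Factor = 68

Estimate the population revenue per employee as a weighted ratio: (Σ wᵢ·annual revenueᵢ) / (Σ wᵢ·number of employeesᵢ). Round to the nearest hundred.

51700

Σ wᵢ·y = 5150000×67 + 6760000×37 + 5090000×63 + 1120000×84 + 6660000×33 + 8250000×68
  = 345050000 + 250120000 + 320670000 + 94080000 + 219780000 + 561000000 = 1790700000
Σ wᵢ·x = 83×67 + 178×37 + 163×63 + 9×84 + 10×33 + 164×68
  = 5561 + 6586 + 10269 + 756 + 330 + 11152 = 34654
Ratio = 1790700000 / 34654 = 51673.688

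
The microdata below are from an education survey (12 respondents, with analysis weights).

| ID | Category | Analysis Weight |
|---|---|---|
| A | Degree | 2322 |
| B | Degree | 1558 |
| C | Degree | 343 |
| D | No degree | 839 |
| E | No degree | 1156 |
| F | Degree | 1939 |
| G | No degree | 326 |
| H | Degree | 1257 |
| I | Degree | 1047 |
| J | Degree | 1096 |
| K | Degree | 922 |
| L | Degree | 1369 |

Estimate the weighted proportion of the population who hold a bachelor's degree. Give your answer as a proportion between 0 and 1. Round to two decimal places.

Sum of weights for 'Degree' = 2322 + 1558 + 343 + 1939 + 1257 + 1047 + 1096 + 922 + 1369 = 11853
Total weight = 14174
Weighted proportion = 11853 / 14174 = 0.83624947

0.84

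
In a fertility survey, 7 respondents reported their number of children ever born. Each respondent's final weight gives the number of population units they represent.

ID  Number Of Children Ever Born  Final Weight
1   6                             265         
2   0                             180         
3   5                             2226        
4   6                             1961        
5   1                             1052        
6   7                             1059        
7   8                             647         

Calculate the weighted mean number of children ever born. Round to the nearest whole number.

Weighted sum = 38127
Sum of weights = 265 + 180 + 2226 + 1961 + 1052 + 1059 + 647 = 7390
Weighted mean = 38127 / 7390 = 5.1592693

5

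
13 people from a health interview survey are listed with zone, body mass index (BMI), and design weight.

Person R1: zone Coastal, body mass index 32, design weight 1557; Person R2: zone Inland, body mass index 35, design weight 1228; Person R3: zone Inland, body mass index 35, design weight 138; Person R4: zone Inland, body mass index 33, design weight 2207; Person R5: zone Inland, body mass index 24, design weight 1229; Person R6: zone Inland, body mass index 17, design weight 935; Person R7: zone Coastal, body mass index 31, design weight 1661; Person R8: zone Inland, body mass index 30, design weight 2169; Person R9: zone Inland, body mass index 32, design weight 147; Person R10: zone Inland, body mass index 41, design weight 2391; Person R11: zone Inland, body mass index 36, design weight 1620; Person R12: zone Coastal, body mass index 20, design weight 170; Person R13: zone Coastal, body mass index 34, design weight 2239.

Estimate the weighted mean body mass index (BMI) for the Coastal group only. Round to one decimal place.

Coastal rows: R1, R7, R12, R13
Weighted sum = 32×1557 + 31×1661 + 20×170 + 34×2239
  = 49824 + 51491 + 3400 + 76126 = 180841
Sum of weights = 1557 + 1661 + 170 + 2239 = 5627
Weighted mean = 180841 / 5627 = 32.138084

32.1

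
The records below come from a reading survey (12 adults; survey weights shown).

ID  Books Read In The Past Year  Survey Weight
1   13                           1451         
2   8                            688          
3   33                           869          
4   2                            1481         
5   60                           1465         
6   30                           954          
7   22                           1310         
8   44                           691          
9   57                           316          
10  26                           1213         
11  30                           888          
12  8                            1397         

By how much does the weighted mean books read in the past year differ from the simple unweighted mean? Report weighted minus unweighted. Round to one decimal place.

Unweighted sum = 13 + 8 + 33 + 2 + 60 + 30 + 22 + 44 + 57 + 26 + 30 + 8 = 333
Unweighted mean = 333 / 12 = 27.75
Weighted sum = 13×1451 + 8×688 + 33×869 + 2×1481 + 60×1465 + 30×954 + 22×1310 + 44×691 + 57×316 + 26×1213 + 30×888 + 8×1397
  = 319116
Sum of weights = 1451 + 688 + 869 + 1481 + 1465 + 954 + 1310 + 691 + 316 + 1213 + 888 + 1397 = 12723
Weighted mean = 319116 / 12723 = 25.08182
Difference (weighted minus unweighted) = -2.6681797

-2.7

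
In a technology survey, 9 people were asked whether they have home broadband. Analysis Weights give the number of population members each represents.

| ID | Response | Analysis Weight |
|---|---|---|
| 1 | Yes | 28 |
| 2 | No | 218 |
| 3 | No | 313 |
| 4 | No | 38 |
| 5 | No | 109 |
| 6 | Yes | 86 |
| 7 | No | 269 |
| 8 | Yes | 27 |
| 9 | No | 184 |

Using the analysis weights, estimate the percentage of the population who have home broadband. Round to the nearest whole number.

11

Sum of weights for 'Yes' = 28 + 86 + 27 = 141
Total weight = 28 + 218 + 313 + 38 + 109 + 86 + 269 + 27 + 184 = 1272
Weighted proportion = 141 / 1272 = 0.11084906 → 11.084906%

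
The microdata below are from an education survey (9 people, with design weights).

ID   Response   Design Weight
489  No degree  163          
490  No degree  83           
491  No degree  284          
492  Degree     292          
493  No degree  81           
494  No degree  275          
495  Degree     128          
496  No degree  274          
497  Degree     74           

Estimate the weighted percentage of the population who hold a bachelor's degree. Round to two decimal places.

Sum of weights for 'Degree' = 292 + 128 + 74 = 494
Total weight = 163 + 83 + 284 + 292 + 81 + 275 + 128 + 274 + 74 = 1654
Weighted proportion = 494 / 1654 = 0.29866989 → 29.866989%

29.87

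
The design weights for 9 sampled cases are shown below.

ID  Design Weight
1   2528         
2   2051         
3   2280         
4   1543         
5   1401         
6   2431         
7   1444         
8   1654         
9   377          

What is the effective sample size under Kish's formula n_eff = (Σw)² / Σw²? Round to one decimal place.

Σ wᵢ = 2528 + 2051 + 2280 + 1543 + 1401 + 2431 + 1444 + 1654 + 377 = 15709
Σ wᵢ² = 6390784 + 4206601 + 5198400 + 2380849 + 1962801 + 5909761 + 2085136 + 2735716 + 142129 = 31012177
n_eff = 15709² / 31012177 = 246772681 / 31012177 = 7.9572834

8.0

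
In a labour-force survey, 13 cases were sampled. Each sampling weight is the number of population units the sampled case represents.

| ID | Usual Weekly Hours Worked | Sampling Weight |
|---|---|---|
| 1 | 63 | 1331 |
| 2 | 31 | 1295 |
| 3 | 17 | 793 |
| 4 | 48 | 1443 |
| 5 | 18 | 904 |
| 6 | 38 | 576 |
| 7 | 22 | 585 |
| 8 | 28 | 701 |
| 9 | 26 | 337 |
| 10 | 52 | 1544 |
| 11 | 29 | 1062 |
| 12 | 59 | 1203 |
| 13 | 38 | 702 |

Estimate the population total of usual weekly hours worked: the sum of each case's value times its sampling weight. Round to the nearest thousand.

495000

Weighted total = 494902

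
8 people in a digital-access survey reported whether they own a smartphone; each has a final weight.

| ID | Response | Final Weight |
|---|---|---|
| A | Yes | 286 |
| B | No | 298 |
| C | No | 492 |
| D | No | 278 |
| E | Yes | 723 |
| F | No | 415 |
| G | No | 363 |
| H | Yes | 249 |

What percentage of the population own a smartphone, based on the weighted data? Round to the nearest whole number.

41

Sum of weights for 'Yes' = 286 + 723 + 249 = 1258
Total weight = 3104
Weighted proportion = 1258 / 3104 = 0.40528351 → 40.528351%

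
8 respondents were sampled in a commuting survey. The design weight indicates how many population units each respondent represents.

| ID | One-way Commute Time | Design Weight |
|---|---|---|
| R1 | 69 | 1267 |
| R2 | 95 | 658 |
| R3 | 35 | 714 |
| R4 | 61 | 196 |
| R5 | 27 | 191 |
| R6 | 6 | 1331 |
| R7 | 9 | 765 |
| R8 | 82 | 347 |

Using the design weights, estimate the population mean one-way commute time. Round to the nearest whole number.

43

Weighted sum = 69×1267 + 95×658 + 35×714 + 61×196 + 27×191 + 6×1331 + 9×765 + 82×347
  = 87423 + 62510 + 24990 + 11956 + 5157 + 7986 + 6885 + 28454 = 235361
Sum of weights = 1267 + 658 + 714 + 196 + 191 + 1331 + 765 + 347 = 5469
Weighted mean = 235361 / 5469 = 43.035473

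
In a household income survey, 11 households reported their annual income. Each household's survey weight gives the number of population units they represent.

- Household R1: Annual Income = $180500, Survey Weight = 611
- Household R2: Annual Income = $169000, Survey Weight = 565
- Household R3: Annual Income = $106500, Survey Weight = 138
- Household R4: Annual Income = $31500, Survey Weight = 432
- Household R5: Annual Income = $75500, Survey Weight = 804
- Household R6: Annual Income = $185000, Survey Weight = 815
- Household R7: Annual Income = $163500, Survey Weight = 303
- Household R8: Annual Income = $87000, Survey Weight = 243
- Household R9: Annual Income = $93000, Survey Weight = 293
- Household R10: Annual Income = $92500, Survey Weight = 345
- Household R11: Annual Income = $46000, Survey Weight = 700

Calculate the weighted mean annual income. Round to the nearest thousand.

116000

Weighted sum = 607595500
Sum of weights = 611 + 565 + 138 + 432 + 804 + 815 + 303 + 243 + 293 + 345 + 700 = 5249
Weighted mean = 607595500 / 5249 = 115754.52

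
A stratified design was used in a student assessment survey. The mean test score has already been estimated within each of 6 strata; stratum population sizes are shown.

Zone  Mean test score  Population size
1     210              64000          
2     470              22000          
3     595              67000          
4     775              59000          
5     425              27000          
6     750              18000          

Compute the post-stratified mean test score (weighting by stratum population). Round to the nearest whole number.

523

Σ Nₕ·x̄ₕ = 210×64000 + 470×22000 + 595×67000 + 775×59000 + 425×27000 + 750×18000
  = 13440000 + 10340000 + 39865000 + 45725000 + 11475000 + 13500000 = 134345000
Σ Nₕ = 64000 + 22000 + 67000 + 59000 + 27000 + 18000 = 257000
Overall mean = 134345000 / 257000 = 522.74319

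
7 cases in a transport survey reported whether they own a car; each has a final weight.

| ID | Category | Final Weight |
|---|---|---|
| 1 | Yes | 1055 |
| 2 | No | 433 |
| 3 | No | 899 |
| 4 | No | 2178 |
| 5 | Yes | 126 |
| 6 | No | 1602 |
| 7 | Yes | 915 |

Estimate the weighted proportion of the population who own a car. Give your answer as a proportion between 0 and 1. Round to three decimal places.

0.291

Sum of weights for 'Yes' = 1055 + 126 + 915 = 2096
Total weight = 1055 + 433 + 899 + 2178 + 126 + 1602 + 915 = 7208
Weighted proportion = 2096 / 7208 = 0.29078801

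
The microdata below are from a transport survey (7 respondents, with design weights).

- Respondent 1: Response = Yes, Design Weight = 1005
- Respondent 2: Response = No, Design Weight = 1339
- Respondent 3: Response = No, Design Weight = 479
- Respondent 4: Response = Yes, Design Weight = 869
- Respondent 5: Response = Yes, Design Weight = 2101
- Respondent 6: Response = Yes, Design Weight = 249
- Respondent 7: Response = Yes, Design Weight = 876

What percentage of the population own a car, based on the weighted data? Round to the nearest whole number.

74

Sum of weights for 'Yes' = 1005 + 869 + 2101 + 249 + 876 = 5100
Total weight = 1005 + 1339 + 479 + 869 + 2101 + 249 + 876 = 6918
Weighted proportion = 5100 / 6918 = 0.73720729 → 73.720729%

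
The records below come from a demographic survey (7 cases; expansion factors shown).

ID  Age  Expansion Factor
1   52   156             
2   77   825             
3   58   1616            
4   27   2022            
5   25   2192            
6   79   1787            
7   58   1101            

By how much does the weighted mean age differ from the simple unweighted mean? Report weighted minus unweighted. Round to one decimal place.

Unweighted sum = 52 + 77 + 58 + 27 + 25 + 79 + 58 = 376
Unweighted mean = 376 / 7 = 53.714286
Weighted sum = 52×156 + 77×825 + 58×1616 + 27×2022 + 25×2192 + 79×1787 + 58×1101
  = 8112 + 63525 + 93728 + 54594 + 54800 + 141173 + 63858 = 479790
Sum of weights = 156 + 825 + 1616 + 2022 + 2192 + 1787 + 1101 = 9699
Weighted mean = 479790 / 9699 = 49.467986
Difference (weighted minus unweighted) = -4.2462993

-4.2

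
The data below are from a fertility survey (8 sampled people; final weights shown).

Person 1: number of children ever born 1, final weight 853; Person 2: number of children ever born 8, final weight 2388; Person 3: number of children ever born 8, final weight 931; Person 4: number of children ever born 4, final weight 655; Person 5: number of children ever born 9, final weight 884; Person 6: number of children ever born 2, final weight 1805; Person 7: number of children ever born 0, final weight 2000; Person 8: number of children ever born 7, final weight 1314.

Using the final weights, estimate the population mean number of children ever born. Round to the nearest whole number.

5

Weighted sum = 50789
Sum of weights = 853 + 2388 + 931 + 655 + 884 + 1805 + 2000 + 1314 = 10830
Weighted mean = 50789 / 10830 = 4.6896584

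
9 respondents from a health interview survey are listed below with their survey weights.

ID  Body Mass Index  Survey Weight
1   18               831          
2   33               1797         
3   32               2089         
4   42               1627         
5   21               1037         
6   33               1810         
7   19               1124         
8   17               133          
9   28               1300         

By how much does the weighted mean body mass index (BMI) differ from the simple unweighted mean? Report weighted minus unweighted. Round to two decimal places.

2.87

Unweighted sum = 18 + 33 + 32 + 42 + 21 + 33 + 19 + 17 + 28 = 243
Unweighted mean = 243 / 9 = 27
Weighted sum = 18×831 + 33×1797 + 32×2089 + 42×1627 + 21×1037 + 33×1810 + 19×1124 + 17×133 + 28×1300
  = 350965
Sum of weights = 831 + 1797 + 2089 + 1627 + 1037 + 1810 + 1124 + 133 + 1300 = 11748
Weighted mean = 350965 / 11748 = 29.874447
Difference (weighted minus unweighted) = 2.8744467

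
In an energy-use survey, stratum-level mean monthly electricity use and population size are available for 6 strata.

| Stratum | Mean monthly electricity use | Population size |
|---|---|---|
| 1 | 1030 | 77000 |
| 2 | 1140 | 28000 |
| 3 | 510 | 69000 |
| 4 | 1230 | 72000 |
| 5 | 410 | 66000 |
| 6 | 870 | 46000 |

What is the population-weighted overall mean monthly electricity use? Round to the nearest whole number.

844

Σ Nₕ·x̄ₕ = 1030×77000 + 1140×28000 + 510×69000 + 1230×72000 + 410×66000 + 870×46000
  = 79310000 + 31920000 + 35190000 + 88560000 + 27060000 + 40020000 = 302060000
Σ Nₕ = 77000 + 28000 + 69000 + 72000 + 66000 + 46000 = 358000
Overall mean = 302060000 / 358000 = 843.74302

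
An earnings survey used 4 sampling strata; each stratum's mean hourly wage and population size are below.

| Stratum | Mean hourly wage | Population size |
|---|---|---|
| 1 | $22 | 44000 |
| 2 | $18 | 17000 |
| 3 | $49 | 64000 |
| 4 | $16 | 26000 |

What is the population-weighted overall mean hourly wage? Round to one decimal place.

Σ Nₕ·x̄ₕ = 22×44000 + 18×17000 + 49×64000 + 16×26000
  = 968000 + 306000 + 3136000 + 416000 = 4826000
Σ Nₕ = 44000 + 17000 + 64000 + 26000 = 151000
Overall mean = 4826000 / 151000 = 31.960265

32.0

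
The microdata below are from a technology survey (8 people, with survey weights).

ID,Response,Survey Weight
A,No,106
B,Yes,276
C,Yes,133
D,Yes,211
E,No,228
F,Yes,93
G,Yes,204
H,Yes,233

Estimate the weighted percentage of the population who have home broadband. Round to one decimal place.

77.5

Sum of weights for 'Yes' = 276 + 133 + 211 + 93 + 204 + 233 = 1150
Total weight = 106 + 276 + 133 + 211 + 228 + 93 + 204 + 233 = 1484
Weighted proportion = 1150 / 1484 = 0.77493261 → 77.493261%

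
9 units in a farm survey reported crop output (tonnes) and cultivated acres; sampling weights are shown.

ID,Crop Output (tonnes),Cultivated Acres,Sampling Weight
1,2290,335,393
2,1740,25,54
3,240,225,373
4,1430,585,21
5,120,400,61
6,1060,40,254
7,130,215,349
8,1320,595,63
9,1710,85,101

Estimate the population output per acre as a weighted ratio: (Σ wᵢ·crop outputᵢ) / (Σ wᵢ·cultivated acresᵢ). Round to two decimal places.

4.39

Σ wᵢ·y = 2290×393 + 1740×54 + 240×373 + 1430×21 + 120×61 + 1060×254 + 130×349 + 1320×63 + 1710×101
  = 899970 + 93960 + 89520 + 30030 + 7320 + 269240 + 45370 + 83160 + 172710 = 1691280
Σ wᵢ·x = 335×393 + 25×54 + 225×373 + 585×21 + 400×61 + 40×254 + 215×349 + 595×63 + 85×101
  = 384880
Ratio = 1691280 / 384880 = 4.3943047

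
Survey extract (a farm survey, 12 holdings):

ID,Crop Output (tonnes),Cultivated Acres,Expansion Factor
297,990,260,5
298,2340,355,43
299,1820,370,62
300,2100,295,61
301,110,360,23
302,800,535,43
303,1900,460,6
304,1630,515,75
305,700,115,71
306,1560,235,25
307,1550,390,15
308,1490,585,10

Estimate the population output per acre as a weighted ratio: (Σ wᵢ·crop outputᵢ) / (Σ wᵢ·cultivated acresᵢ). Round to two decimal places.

4.13

Σ wᵢ·y = 990×5 + 2340×43 + 1820×62 + 2100×61 + 110×23 + 800×43 + 1900×6 + 1630×75 + 700×71 + 1560×25 + 1550×15 + 1490×10
  = 4950 + 100620 + 112840 + 128100 + 2530 + 34400 + 11400 + 122250 + 49700 + 39000 + 23250 + 14900 = 643940
Σ wᵢ·x = 260×5 + 355×43 + 370×62 + 295×61 + 360×23 + 535×43 + 460×6 + 515×75 + 115×71 + 235×25 + 390×15 + 585×10
  = 1300 + 15265 + 22940 + 17995 + 8280 + 23005 + 2760 + 38625 + 8165 + 5875 + 5850 + 5850 = 155910
Ratio = 643940 / 155910 = 4.1302033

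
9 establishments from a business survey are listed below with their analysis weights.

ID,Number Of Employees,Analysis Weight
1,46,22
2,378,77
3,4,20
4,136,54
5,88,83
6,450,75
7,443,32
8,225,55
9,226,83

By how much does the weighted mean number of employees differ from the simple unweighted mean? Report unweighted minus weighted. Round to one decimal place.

Unweighted sum = 46 + 378 + 4 + 136 + 88 + 450 + 443 + 225 + 226 = 1996
Unweighted mean = 1996 / 9 = 221.77778
Weighted sum = 46×22 + 378×77 + 4×20 + 136×54 + 88×83 + 450×75 + 443×32 + 225×55 + 226×83
  = 1012 + 29106 + 80 + 7344 + 7304 + 33750 + 14176 + 12375 + 18758 = 123905
Sum of weights = 22 + 77 + 20 + 54 + 83 + 75 + 32 + 55 + 83 = 501
Weighted mean = 123905 / 501 = 247.31537
Difference (unweighted minus weighted) = -25.537591

-25.5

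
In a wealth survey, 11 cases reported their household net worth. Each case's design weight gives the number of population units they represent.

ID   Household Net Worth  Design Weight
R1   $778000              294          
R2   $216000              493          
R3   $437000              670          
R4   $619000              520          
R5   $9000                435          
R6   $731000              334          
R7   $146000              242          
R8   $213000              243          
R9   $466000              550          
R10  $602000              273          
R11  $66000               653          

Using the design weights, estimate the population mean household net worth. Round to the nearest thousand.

372000

Weighted sum = 778000×294 + 216000×493 + 437000×670 + 619000×520 + 9000×435 + 731000×334 + 146000×242 + 213000×243 + 466000×550 + 602000×273 + 66000×653
  = 228732000 + 106488000 + 292790000 + 321880000 + 3915000 + 244154000 + 35332000 + 51759000 + 256300000 + 164346000 + 43098000 = 1748794000
Sum of weights = 4707
Weighted mean = 1748794000 / 4707 = 371530.49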